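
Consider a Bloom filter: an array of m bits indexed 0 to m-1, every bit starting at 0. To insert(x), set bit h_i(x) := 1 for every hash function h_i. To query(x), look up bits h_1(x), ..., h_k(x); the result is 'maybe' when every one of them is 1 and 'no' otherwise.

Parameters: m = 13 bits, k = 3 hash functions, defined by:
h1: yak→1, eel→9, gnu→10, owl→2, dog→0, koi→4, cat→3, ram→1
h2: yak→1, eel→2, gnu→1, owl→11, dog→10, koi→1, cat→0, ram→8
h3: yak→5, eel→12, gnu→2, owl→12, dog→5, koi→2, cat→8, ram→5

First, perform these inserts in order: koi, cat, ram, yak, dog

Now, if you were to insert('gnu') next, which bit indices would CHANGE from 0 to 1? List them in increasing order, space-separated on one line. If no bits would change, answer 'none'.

Answer: none

Derivation:
Start: bits=0000000000000
After insert 'koi': sets bits 1 2 4 -> bits=0110100000000
After insert 'cat': sets bits 0 3 8 -> bits=1111100010000
After insert 'ram': sets bits 1 5 8 -> bits=1111110010000
After insert 'yak': sets bits 1 5 -> bits=1111110010000
After insert 'dog': sets bits 0 5 10 -> bits=1111110010100
insert 'gnu' would touch bits 1 2 10; currently bit1=1, bit2=1, bit10=1
Bits that are 0 among those (would change 0->1): none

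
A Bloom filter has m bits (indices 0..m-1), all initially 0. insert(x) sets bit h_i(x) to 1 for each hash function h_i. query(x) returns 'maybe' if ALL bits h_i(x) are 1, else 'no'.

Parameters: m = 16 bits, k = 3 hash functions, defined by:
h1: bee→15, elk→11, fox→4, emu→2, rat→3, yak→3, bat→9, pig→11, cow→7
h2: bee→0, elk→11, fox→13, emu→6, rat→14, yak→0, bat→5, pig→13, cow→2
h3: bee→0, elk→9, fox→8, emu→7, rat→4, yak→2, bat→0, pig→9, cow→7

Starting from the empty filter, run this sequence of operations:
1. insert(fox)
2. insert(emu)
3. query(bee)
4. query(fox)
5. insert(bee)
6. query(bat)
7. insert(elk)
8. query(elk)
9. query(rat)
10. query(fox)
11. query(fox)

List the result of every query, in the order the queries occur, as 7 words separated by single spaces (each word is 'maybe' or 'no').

Start: bits=0000000000000000
Op 1: insert fox -> sets bits 4 8 13 -> bits=0000100010000100
Op 2: insert emu -> sets bits 2 6 7 -> bits=0010101110000100
Op 3: query bee -> checks bit0=0, bit15=0 (has a 0) -> no
Op 4: query fox -> checks bit4=1, bit8=1, bit13=1 (all 1) -> maybe
Op 5: insert bee -> sets bits 0 15 -> bits=1010101110000101
Op 6: query bat -> checks bit0=1, bit5=0, bit9=0 (has a 0) -> no
Op 7: insert elk -> sets bits 9 11 -> bits=1010101111010101
Op 8: query elk -> checks bit9=1, bit11=1 (all 1) -> maybe
Op 9: query rat -> checks bit3=0, bit4=1, bit14=0 (has a 0) -> no
Op 10: query fox -> checks bit4=1, bit8=1, bit13=1 (all 1) -> maybe
Op 11: query fox -> checks bit4=1, bit8=1, bit13=1 (all 1) -> maybe
Query results in order: no maybe no maybe no maybe maybe

Answer: no maybe no maybe no maybe maybe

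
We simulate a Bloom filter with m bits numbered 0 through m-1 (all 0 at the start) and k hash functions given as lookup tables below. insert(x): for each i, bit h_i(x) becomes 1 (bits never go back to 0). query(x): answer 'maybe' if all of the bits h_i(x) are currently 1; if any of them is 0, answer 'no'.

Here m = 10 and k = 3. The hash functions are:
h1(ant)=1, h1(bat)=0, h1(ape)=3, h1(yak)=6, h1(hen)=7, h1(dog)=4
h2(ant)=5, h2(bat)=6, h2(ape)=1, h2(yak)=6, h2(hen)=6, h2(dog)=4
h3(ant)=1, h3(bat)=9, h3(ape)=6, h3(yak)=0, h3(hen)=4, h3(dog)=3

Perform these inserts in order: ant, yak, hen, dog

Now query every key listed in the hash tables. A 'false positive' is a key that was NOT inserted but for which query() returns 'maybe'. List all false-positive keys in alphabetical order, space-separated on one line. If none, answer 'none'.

Start: bits=0000000000
After insert 'ant': sets bits 1 5 -> bits=0100010000
After insert 'yak': sets bits 0 6 -> bits=1100011000
After insert 'hen': sets bits 4 6 7 -> bits=1100111100
After insert 'dog': sets bits 3 4 -> bits=1101111100
Not inserted: ape bat — query each against bits=1101111100:
query ape: checks bit1=1, bit3=1, bit6=1 (all 1) -> maybe => FALSE POSITIVE
query bat: checks bit0=1, bit6=1, bit9=0 (has a 0) -> no => not a false positive
False positives (alphabetical): ape

Answer: ape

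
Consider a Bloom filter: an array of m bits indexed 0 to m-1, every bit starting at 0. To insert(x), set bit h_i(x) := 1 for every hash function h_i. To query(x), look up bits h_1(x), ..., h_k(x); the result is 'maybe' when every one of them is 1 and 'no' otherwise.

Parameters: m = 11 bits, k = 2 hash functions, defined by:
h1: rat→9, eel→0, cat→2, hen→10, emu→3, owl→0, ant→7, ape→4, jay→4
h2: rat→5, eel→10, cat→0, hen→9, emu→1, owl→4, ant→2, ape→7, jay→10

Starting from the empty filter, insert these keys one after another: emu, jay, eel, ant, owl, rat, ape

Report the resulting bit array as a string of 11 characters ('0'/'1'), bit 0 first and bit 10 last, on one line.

Start: bits=00000000000
After insert 'emu': sets bits 1 3 -> bits=01010000000
After insert 'jay': sets bits 4 10 -> bits=01011000001
After insert 'eel': sets bits 0 10 -> bits=11011000001
After insert 'ant': sets bits 2 7 -> bits=11111001001
After insert 'owl': sets bits 0 4 -> bits=11111001001
After insert 'rat': sets bits 5 9 -> bits=11111101011
After insert 'ape': sets bits 4 7 -> bits=11111101011

Answer: 11111101011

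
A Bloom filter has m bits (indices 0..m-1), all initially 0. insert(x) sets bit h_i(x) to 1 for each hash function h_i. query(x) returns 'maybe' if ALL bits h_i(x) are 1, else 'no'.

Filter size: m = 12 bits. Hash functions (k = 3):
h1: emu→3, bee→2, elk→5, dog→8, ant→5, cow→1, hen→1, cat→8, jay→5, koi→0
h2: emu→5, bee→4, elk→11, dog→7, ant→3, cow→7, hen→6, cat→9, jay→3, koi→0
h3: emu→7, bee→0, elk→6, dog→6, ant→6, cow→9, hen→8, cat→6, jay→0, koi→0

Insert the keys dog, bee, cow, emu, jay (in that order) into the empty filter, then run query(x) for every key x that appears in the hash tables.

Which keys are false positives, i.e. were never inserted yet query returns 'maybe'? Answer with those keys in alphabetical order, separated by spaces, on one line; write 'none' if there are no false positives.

Start: bits=000000000000
After insert 'dog': sets bits 6 7 8 -> bits=000000111000
After insert 'bee': sets bits 0 2 4 -> bits=101010111000
After insert 'cow': sets bits 1 7 9 -> bits=111010111100
After insert 'emu': sets bits 3 5 7 -> bits=111111111100
After insert 'jay': sets bits 0 3 5 -> bits=111111111100
Not inserted: ant cat elk hen koi — query each against bits=111111111100:
query ant: checks bit3=1, bit5=1, bit6=1 (all 1) -> maybe => FALSE POSITIVE
query cat: checks bit6=1, bit8=1, bit9=1 (all 1) -> maybe => FALSE POSITIVE
query elk: checks bit5=1, bit6=1, bit11=0 (has a 0) -> no => not a false positive
query hen: checks bit1=1, bit6=1, bit8=1 (all 1) -> maybe => FALSE POSITIVE
query koi: checks bit0=1 (all 1) -> maybe => FALSE POSITIVE
False positives (alphabetical): ant cat hen koi

Answer: ant cat hen koi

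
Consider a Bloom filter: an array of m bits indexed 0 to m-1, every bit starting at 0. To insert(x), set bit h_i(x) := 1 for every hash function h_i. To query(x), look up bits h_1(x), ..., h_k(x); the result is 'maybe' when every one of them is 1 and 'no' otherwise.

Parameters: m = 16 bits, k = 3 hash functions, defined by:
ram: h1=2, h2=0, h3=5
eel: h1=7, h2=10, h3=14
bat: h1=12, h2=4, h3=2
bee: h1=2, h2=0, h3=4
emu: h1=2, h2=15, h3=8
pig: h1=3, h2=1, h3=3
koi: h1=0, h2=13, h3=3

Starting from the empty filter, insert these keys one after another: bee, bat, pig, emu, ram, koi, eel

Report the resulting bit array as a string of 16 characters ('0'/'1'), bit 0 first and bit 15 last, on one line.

Start: bits=0000000000000000
After insert 'bee': sets bits 0 2 4 -> bits=1010100000000000
After insert 'bat': sets bits 2 4 12 -> bits=1010100000001000
After insert 'pig': sets bits 1 3 -> bits=1111100000001000
After insert 'emu': sets bits 2 8 15 -> bits=1111100010001001
After insert 'ram': sets bits 0 2 5 -> bits=1111110010001001
After insert 'koi': sets bits 0 3 13 -> bits=1111110010001101
After insert 'eel': sets bits 7 10 14 -> bits=1111110110101111

Answer: 1111110110101111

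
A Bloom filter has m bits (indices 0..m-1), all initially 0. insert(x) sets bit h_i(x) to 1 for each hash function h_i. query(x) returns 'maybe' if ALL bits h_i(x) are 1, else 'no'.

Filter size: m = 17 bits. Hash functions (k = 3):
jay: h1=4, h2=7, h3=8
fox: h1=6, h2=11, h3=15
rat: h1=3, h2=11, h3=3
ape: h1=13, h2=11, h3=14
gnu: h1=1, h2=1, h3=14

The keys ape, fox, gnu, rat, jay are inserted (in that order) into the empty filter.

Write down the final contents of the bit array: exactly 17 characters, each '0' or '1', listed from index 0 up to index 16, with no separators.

Answer: 01011011100101110

Derivation:
Start: bits=00000000000000000
After insert 'ape': sets bits 11 13 14 -> bits=00000000000101100
After insert 'fox': sets bits 6 11 15 -> bits=00000010000101110
After insert 'gnu': sets bits 1 14 -> bits=01000010000101110
After insert 'rat': sets bits 3 11 -> bits=01010010000101110
After insert 'jay': sets bits 4 7 8 -> bits=01011011100101110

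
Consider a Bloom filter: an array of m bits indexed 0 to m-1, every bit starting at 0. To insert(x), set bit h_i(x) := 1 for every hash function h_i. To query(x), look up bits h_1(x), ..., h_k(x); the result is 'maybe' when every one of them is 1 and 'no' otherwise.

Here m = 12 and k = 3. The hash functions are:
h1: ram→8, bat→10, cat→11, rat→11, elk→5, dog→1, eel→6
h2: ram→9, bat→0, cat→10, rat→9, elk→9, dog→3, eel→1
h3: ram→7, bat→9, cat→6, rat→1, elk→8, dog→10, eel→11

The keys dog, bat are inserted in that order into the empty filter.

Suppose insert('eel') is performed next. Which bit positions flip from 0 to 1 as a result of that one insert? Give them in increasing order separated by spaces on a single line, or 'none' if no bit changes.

Start: bits=000000000000
After insert 'dog': sets bits 1 3 10 -> bits=010100000010
After insert 'bat': sets bits 0 9 10 -> bits=110100000110
insert 'eel' would touch bits 1 6 11; currently bit1=1, bit6=0, bit11=0
Bits that are 0 among those (would change 0->1): 6 11

Answer: 6 11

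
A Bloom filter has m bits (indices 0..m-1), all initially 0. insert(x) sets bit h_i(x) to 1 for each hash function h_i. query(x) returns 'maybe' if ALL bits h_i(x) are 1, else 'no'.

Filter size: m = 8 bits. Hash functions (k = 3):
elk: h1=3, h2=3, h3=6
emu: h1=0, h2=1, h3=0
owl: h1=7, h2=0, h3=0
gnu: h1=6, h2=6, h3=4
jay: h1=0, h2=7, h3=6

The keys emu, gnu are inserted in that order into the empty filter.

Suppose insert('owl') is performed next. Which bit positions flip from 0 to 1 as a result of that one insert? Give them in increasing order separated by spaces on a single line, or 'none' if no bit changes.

Start: bits=00000000
After insert 'emu': sets bits 0 1 -> bits=11000000
After insert 'gnu': sets bits 4 6 -> bits=11001010
insert 'owl' would touch bits 0 7; currently bit0=1, bit7=0
Bits that are 0 among those (would change 0->1): 7

Answer: 7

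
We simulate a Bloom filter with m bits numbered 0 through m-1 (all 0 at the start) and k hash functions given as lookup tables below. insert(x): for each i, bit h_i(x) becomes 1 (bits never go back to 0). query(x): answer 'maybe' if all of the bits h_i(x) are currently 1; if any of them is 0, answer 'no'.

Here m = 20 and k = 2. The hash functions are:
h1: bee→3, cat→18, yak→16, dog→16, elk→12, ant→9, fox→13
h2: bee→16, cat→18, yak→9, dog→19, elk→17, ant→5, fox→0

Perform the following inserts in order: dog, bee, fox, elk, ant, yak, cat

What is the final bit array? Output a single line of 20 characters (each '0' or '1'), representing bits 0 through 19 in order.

Answer: 10010100010011001111

Derivation:
Start: bits=00000000000000000000
After insert 'dog': sets bits 16 19 -> bits=00000000000000001001
After insert 'bee': sets bits 3 16 -> bits=00010000000000001001
After insert 'fox': sets bits 0 13 -> bits=10010000000001001001
After insert 'elk': sets bits 12 17 -> bits=10010000000011001101
After insert 'ant': sets bits 5 9 -> bits=10010100010011001101
After insert 'yak': sets bits 9 16 -> bits=10010100010011001101
After insert 'cat': sets bits 18 -> bits=10010100010011001111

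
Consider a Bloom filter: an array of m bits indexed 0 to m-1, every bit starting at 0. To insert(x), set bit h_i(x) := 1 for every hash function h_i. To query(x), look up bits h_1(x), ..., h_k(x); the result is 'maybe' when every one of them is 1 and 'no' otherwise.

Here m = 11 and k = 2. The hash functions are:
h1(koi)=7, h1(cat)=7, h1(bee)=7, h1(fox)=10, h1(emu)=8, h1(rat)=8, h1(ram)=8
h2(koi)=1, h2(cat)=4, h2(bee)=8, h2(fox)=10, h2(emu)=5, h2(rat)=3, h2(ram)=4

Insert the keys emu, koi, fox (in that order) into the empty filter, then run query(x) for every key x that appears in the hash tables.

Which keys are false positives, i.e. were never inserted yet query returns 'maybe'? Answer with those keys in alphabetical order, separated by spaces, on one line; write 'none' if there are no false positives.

Start: bits=00000000000
After insert 'emu': sets bits 5 8 -> bits=00000100100
After insert 'koi': sets bits 1 7 -> bits=01000101100
After insert 'fox': sets bits 10 -> bits=01000101101
Not inserted: bee cat ram rat — query each against bits=01000101101:
query bee: checks bit7=1, bit8=1 (all 1) -> maybe => FALSE POSITIVE
query cat: checks bit4=0, bit7=1 (has a 0) -> no => not a false positive
query ram: checks bit4=0, bit8=1 (has a 0) -> no => not a false positive
query rat: checks bit3=0, bit8=1 (has a 0) -> no => not a false positive
False positives (alphabetical): bee

Answer: bee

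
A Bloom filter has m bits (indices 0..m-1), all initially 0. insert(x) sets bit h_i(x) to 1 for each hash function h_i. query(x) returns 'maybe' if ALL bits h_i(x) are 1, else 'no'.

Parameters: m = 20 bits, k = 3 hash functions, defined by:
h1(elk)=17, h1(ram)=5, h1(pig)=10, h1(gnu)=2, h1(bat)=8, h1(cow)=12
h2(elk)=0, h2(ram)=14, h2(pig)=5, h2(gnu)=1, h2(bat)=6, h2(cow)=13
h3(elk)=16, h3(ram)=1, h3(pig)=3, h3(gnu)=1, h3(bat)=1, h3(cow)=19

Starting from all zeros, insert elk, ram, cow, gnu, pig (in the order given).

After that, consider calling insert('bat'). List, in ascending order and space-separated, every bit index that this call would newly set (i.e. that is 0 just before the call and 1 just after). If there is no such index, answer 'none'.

Start: bits=00000000000000000000
After insert 'elk': sets bits 0 16 17 -> bits=10000000000000001100
After insert 'ram': sets bits 1 5 14 -> bits=11000100000000101100
After insert 'cow': sets bits 12 13 19 -> bits=11000100000011101101
After insert 'gnu': sets bits 1 2 -> bits=11100100000011101101
After insert 'pig': sets bits 3 5 10 -> bits=11110100001011101101
insert 'bat' would touch bits 1 6 8; currently bit1=1, bit6=0, bit8=0
Bits that are 0 among those (would change 0->1): 6 8

Answer: 6 8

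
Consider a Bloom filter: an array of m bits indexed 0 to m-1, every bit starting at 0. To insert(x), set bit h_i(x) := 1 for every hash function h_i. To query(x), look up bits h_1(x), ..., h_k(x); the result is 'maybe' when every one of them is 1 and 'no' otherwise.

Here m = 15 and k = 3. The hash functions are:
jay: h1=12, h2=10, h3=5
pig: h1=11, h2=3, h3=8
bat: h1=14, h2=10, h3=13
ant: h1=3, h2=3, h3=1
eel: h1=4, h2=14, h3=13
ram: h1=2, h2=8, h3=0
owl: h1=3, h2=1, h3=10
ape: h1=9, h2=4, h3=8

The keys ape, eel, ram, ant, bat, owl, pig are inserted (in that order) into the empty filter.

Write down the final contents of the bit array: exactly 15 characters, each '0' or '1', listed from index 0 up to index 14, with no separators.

Start: bits=000000000000000
After insert 'ape': sets bits 4 8 9 -> bits=000010001100000
After insert 'eel': sets bits 4 13 14 -> bits=000010001100011
After insert 'ram': sets bits 0 2 8 -> bits=101010001100011
After insert 'ant': sets bits 1 3 -> bits=111110001100011
After insert 'bat': sets bits 10 13 14 -> bits=111110001110011
After insert 'owl': sets bits 1 3 10 -> bits=111110001110011
After insert 'pig': sets bits 3 8 11 -> bits=111110001111011

Answer: 111110001111011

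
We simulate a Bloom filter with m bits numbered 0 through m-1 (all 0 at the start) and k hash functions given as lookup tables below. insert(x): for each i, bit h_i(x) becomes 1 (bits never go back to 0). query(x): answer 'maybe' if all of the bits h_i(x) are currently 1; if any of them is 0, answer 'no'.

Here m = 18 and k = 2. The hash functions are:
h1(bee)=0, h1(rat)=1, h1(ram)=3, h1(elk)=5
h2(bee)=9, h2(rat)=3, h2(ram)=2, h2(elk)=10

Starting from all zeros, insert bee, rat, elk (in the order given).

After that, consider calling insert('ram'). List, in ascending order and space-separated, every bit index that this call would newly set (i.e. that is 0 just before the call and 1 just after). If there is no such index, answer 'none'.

Answer: 2

Derivation:
Start: bits=000000000000000000
After insert 'bee': sets bits 0 9 -> bits=100000000100000000
After insert 'rat': sets bits 1 3 -> bits=110100000100000000
After insert 'elk': sets bits 5 10 -> bits=110101000110000000
insert 'ram' would touch bits 2 3; currently bit2=0, bit3=1
Bits that are 0 among those (would change 0->1): 2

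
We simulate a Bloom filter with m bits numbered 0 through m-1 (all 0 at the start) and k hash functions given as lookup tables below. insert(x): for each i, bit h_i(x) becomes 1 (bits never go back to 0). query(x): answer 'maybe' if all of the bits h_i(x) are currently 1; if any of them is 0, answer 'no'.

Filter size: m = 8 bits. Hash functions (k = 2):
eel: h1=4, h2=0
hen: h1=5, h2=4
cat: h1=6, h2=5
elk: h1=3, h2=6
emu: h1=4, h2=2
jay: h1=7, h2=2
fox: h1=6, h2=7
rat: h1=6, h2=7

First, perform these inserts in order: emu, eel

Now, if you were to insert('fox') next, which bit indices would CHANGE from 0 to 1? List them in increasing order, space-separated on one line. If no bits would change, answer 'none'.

Answer: 6 7

Derivation:
Start: bits=00000000
After insert 'emu': sets bits 2 4 -> bits=00101000
After insert 'eel': sets bits 0 4 -> bits=10101000
insert 'fox' would touch bits 6 7; currently bit6=0, bit7=0
Bits that are 0 among those (would change 0->1): 6 7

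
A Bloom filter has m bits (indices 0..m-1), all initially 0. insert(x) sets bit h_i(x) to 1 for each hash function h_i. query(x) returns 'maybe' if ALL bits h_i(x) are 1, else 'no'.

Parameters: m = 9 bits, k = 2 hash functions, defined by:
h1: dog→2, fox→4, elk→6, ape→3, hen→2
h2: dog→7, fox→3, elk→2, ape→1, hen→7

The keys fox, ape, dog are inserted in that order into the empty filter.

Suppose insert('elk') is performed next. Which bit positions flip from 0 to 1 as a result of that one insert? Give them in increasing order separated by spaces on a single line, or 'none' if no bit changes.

Answer: 6

Derivation:
Start: bits=000000000
After insert 'fox': sets bits 3 4 -> bits=000110000
After insert 'ape': sets bits 1 3 -> bits=010110000
After insert 'dog': sets bits 2 7 -> bits=011110010
insert 'elk' would touch bits 2 6; currently bit2=1, bit6=0
Bits that are 0 among those (would change 0->1): 6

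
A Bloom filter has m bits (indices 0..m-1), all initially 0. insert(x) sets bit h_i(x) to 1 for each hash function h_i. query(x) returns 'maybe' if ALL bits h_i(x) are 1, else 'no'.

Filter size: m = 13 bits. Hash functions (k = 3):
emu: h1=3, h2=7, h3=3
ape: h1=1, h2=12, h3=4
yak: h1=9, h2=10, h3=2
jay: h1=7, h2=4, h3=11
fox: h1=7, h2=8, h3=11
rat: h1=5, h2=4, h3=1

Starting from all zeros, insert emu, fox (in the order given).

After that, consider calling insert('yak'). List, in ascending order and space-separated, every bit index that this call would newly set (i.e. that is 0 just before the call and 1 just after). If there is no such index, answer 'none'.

Answer: 2 9 10

Derivation:
Start: bits=0000000000000
After insert 'emu': sets bits 3 7 -> bits=0001000100000
After insert 'fox': sets bits 7 8 11 -> bits=0001000110010
insert 'yak' would touch bits 2 9 10; currently bit2=0, bit9=0, bit10=0
Bits that are 0 among those (would change 0->1): 2 9 10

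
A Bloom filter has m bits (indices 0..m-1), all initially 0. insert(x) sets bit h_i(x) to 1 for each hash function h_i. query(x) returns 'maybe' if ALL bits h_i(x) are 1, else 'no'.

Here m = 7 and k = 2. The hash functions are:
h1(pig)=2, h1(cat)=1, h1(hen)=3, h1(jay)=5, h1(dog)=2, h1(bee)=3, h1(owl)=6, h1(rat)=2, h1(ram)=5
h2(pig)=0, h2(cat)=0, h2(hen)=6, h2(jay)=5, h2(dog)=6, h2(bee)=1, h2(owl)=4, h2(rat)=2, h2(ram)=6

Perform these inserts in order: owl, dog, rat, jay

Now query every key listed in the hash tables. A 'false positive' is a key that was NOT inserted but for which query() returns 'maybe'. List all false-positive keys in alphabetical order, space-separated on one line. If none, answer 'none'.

Start: bits=0000000
After insert 'owl': sets bits 4 6 -> bits=0000101
After insert 'dog': sets bits 2 6 -> bits=0010101
After insert 'rat': sets bits 2 -> bits=0010101
After insert 'jay': sets bits 5 -> bits=0010111
Not inserted: bee cat hen pig ram — query each against bits=0010111:
query bee: checks bit1=0, bit3=0 (has a 0) -> no => not a false positive
query cat: checks bit0=0, bit1=0 (has a 0) -> no => not a false positive
query hen: checks bit3=0, bit6=1 (has a 0) -> no => not a false positive
query pig: checks bit0=0, bit2=1 (has a 0) -> no => not a false positive
query ram: checks bit5=1, bit6=1 (all 1) -> maybe => FALSE POSITIVE
False positives (alphabetical): ram

Answer: ram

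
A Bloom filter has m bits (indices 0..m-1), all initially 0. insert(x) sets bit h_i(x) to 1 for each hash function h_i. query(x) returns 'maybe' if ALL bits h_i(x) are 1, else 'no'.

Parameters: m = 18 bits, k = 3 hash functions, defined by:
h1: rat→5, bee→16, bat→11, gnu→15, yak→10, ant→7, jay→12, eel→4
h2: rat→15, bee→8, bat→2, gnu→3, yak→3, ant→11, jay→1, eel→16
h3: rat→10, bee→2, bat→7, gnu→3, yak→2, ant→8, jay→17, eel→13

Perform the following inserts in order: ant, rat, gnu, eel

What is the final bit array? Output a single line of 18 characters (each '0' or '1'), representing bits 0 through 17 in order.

Start: bits=000000000000000000
After insert 'ant': sets bits 7 8 11 -> bits=000000011001000000
After insert 'rat': sets bits 5 10 15 -> bits=000001011011000100
After insert 'gnu': sets bits 3 15 -> bits=000101011011000100
After insert 'eel': sets bits 4 13 16 -> bits=000111011011010110

Answer: 000111011011010110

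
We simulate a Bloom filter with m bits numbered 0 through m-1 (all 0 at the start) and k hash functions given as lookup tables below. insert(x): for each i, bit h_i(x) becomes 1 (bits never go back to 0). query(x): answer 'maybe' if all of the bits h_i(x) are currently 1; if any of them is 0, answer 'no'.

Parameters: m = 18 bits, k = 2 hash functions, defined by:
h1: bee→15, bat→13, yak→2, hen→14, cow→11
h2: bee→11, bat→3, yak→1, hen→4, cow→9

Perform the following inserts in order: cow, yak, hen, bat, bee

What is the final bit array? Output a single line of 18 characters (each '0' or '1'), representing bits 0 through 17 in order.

Start: bits=000000000000000000
After insert 'cow': sets bits 9 11 -> bits=000000000101000000
After insert 'yak': sets bits 1 2 -> bits=011000000101000000
After insert 'hen': sets bits 4 14 -> bits=011010000101001000
After insert 'bat': sets bits 3 13 -> bits=011110000101011000
After insert 'bee': sets bits 11 15 -> bits=011110000101011100

Answer: 011110000101011100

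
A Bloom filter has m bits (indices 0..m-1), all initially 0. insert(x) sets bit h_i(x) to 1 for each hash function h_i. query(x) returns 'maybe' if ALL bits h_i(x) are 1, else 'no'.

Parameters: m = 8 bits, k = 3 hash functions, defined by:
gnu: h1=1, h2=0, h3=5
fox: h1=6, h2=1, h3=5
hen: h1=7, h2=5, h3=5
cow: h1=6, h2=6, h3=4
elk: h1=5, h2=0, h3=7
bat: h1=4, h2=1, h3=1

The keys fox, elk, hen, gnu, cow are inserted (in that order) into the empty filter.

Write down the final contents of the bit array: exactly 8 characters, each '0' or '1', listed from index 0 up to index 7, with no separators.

Start: bits=00000000
After insert 'fox': sets bits 1 5 6 -> bits=01000110
After insert 'elk': sets bits 0 5 7 -> bits=11000111
After insert 'hen': sets bits 5 7 -> bits=11000111
After insert 'gnu': sets bits 0 1 5 -> bits=11000111
After insert 'cow': sets bits 4 6 -> bits=11001111

Answer: 11001111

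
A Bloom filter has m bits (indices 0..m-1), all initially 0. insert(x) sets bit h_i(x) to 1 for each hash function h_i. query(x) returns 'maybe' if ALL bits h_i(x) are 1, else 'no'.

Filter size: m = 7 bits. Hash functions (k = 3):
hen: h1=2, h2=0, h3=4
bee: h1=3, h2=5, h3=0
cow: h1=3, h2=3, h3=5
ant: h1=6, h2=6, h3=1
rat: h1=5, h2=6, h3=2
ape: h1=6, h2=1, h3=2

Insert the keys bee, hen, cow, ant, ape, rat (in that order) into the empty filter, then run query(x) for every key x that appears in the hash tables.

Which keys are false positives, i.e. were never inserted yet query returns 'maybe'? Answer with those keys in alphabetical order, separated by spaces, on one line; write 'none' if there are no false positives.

Answer: none

Derivation:
Start: bits=0000000
After insert 'bee': sets bits 0 3 5 -> bits=1001010
After insert 'hen': sets bits 0 2 4 -> bits=1011110
After insert 'cow': sets bits 3 5 -> bits=1011110
After insert 'ant': sets bits 1 6 -> bits=1111111
After insert 'ape': sets bits 1 2 6 -> bits=1111111
After insert 'rat': sets bits 2 5 6 -> bits=1111111
Not inserted: (none) — query each against bits=1111111:
False positives (alphabetical): none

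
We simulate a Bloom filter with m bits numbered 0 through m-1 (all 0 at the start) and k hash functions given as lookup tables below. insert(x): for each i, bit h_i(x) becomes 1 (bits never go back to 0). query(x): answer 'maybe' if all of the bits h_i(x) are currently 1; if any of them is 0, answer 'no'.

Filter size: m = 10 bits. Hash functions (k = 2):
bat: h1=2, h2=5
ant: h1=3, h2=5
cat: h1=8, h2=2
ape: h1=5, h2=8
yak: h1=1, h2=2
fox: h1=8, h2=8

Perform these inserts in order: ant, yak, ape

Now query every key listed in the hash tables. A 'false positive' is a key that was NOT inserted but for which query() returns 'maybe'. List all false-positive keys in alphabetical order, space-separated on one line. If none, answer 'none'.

Start: bits=0000000000
After insert 'ant': sets bits 3 5 -> bits=0001010000
After insert 'yak': sets bits 1 2 -> bits=0111010000
After insert 'ape': sets bits 5 8 -> bits=0111010010
Not inserted: bat cat fox — query each against bits=0111010010:
query bat: checks bit2=1, bit5=1 (all 1) -> maybe => FALSE POSITIVE
query cat: checks bit2=1, bit8=1 (all 1) -> maybe => FALSE POSITIVE
query fox: checks bit8=1 (all 1) -> maybe => FALSE POSITIVE
False positives (alphabetical): bat cat fox

Answer: bat cat fox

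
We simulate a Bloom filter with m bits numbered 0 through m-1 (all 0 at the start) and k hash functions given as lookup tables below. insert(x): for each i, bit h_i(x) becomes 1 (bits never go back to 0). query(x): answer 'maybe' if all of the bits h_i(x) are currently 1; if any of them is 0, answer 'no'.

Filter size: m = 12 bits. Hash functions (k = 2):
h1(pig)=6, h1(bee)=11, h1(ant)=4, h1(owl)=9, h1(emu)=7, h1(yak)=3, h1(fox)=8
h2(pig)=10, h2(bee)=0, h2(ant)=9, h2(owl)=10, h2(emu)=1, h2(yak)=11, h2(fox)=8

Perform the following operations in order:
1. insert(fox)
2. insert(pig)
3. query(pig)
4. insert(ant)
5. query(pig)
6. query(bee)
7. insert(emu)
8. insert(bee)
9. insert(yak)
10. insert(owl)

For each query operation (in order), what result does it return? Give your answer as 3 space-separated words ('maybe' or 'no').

Start: bits=000000000000
Op 1: insert fox -> sets bits 8 -> bits=000000001000
Op 2: insert pig -> sets bits 6 10 -> bits=000000101010
Op 3: query pig -> checks bit6=1, bit10=1 (all 1) -> maybe
Op 4: insert ant -> sets bits 4 9 -> bits=000010101110
Op 5: query pig -> checks bit6=1, bit10=1 (all 1) -> maybe
Op 6: query bee -> checks bit0=0, bit11=0 (has a 0) -> no
Op 7: insert emu -> sets bits 1 7 -> bits=010010111110
Op 8: insert bee -> sets bits 0 11 -> bits=110010111111
Op 9: insert yak -> sets bits 3 11 -> bits=110110111111
Op 10: insert owl -> sets bits 9 10 -> bits=110110111111
Query results in order: maybe maybe no

Answer: maybe maybe no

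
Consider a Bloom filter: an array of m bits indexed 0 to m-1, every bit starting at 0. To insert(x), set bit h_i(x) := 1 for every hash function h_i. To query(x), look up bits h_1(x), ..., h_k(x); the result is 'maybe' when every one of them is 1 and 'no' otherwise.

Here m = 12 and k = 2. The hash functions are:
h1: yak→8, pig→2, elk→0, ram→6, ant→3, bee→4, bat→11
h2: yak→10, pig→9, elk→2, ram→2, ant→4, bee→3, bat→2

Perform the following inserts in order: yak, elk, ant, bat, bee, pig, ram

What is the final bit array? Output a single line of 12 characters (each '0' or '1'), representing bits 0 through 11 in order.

Answer: 101110101111

Derivation:
Start: bits=000000000000
After insert 'yak': sets bits 8 10 -> bits=000000001010
After insert 'elk': sets bits 0 2 -> bits=101000001010
After insert 'ant': sets bits 3 4 -> bits=101110001010
After insert 'bat': sets bits 2 11 -> bits=101110001011
After insert 'bee': sets bits 3 4 -> bits=101110001011
After insert 'pig': sets bits 2 9 -> bits=101110001111
After insert 'ram': sets bits 2 6 -> bits=101110101111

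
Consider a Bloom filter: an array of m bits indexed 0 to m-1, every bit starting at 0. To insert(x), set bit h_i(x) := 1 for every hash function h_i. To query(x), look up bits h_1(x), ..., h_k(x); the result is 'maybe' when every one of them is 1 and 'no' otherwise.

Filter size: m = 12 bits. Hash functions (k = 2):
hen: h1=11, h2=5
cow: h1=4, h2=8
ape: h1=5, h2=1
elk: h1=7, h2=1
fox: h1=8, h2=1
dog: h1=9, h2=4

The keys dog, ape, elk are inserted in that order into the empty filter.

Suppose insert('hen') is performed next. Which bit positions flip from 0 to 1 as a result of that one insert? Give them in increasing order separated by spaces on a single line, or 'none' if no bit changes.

Answer: 11

Derivation:
Start: bits=000000000000
After insert 'dog': sets bits 4 9 -> bits=000010000100
After insert 'ape': sets bits 1 5 -> bits=010011000100
After insert 'elk': sets bits 1 7 -> bits=010011010100
insert 'hen' would touch bits 5 11; currently bit5=1, bit11=0
Bits that are 0 among those (would change 0->1): 11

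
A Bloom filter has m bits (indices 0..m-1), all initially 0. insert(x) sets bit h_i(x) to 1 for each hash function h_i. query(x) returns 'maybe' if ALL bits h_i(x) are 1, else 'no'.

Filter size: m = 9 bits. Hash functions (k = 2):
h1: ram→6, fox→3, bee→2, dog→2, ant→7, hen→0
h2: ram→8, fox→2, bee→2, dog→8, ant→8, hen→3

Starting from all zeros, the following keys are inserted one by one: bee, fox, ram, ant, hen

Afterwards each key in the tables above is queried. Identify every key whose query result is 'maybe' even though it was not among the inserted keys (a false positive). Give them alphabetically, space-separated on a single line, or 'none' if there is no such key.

Answer: dog

Derivation:
Start: bits=000000000
After insert 'bee': sets bits 2 -> bits=001000000
After insert 'fox': sets bits 2 3 -> bits=001100000
After insert 'ram': sets bits 6 8 -> bits=001100101
After insert 'ant': sets bits 7 8 -> bits=001100111
After insert 'hen': sets bits 0 3 -> bits=101100111
Not inserted: dog — query each against bits=101100111:
query dog: checks bit2=1, bit8=1 (all 1) -> maybe => FALSE POSITIVE
False positives (alphabetical): dog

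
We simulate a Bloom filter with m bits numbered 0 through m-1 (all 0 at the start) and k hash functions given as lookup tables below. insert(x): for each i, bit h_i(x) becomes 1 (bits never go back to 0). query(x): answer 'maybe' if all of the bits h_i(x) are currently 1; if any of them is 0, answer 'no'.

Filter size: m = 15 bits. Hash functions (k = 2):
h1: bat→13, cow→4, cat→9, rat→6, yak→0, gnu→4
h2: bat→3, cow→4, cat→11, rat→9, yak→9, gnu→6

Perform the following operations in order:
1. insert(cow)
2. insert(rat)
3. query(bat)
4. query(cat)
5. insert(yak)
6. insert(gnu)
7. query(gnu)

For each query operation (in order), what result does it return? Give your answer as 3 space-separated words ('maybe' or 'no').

Start: bits=000000000000000
Op 1: insert cow -> sets bits 4 -> bits=000010000000000
Op 2: insert rat -> sets bits 6 9 -> bits=000010100100000
Op 3: query bat -> checks bit3=0, bit13=0 (has a 0) -> no
Op 4: query cat -> checks bit9=1, bit11=0 (has a 0) -> no
Op 5: insert yak -> sets bits 0 9 -> bits=100010100100000
Op 6: insert gnu -> sets bits 4 6 -> bits=100010100100000
Op 7: query gnu -> checks bit4=1, bit6=1 (all 1) -> maybe
Query results in order: no no maybe

Answer: no no maybe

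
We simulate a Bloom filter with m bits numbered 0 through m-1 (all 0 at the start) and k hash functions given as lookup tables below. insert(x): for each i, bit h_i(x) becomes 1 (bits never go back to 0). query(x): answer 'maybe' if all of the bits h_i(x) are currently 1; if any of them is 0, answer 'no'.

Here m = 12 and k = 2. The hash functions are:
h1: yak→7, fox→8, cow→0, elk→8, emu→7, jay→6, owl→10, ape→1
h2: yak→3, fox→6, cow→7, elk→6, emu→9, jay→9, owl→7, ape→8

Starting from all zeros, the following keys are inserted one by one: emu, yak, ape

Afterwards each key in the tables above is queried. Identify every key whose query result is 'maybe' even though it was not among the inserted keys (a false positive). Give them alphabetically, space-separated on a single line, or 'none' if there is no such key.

Start: bits=000000000000
After insert 'emu': sets bits 7 9 -> bits=000000010100
After insert 'yak': sets bits 3 7 -> bits=000100010100
After insert 'ape': sets bits 1 8 -> bits=010100011100
Not inserted: cow elk fox jay owl — query each against bits=010100011100:
query cow: checks bit0=0, bit7=1 (has a 0) -> no => not a false positive
query elk: checks bit6=0, bit8=1 (has a 0) -> no => not a false positive
query fox: checks bit6=0, bit8=1 (has a 0) -> no => not a false positive
query jay: checks bit6=0, bit9=1 (has a 0) -> no => not a false positive
query owl: checks bit7=1, bit10=0 (has a 0) -> no => not a false positive
False positives (alphabetical): none

Answer: none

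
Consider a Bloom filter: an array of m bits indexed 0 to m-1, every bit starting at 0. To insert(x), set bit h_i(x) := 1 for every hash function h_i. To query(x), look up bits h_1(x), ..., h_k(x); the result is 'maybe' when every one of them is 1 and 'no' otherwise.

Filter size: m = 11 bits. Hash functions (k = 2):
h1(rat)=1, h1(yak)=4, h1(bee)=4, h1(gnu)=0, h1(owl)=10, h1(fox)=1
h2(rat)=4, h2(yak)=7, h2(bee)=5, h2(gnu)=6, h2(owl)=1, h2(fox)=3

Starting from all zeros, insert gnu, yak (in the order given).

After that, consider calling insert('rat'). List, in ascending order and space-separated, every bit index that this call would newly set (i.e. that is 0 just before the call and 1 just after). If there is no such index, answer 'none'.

Start: bits=00000000000
After insert 'gnu': sets bits 0 6 -> bits=10000010000
After insert 'yak': sets bits 4 7 -> bits=10001011000
insert 'rat' would touch bits 1 4; currently bit1=0, bit4=1
Bits that are 0 among those (would change 0->1): 1

Answer: 1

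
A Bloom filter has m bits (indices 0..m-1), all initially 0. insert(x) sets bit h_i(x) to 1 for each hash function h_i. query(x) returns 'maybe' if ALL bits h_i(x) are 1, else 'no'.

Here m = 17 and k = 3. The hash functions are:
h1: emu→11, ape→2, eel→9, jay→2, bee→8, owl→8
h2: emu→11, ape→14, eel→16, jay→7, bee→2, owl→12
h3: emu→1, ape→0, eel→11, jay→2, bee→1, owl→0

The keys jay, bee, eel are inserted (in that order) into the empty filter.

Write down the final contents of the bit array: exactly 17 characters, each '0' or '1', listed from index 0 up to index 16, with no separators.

Answer: 01100001110100001

Derivation:
Start: bits=00000000000000000
After insert 'jay': sets bits 2 7 -> bits=00100001000000000
After insert 'bee': sets bits 1 2 8 -> bits=01100001100000000
After insert 'eel': sets bits 9 11 16 -> bits=01100001110100001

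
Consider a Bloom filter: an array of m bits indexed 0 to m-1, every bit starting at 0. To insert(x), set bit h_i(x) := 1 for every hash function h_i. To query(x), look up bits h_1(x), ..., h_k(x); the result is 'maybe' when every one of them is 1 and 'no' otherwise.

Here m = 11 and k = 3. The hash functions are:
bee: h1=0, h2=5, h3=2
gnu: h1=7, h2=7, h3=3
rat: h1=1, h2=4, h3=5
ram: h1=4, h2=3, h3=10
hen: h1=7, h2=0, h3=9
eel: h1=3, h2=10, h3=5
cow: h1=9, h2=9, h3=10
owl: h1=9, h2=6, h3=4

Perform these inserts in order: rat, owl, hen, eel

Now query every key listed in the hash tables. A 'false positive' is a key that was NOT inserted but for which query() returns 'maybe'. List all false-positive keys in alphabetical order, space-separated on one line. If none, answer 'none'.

Answer: cow gnu ram

Derivation:
Start: bits=00000000000
After insert 'rat': sets bits 1 4 5 -> bits=01001100000
After insert 'owl': sets bits 4 6 9 -> bits=01001110010
After insert 'hen': sets bits 0 7 9 -> bits=11001111010
After insert 'eel': sets bits 3 5 10 -> bits=11011111011
Not inserted: bee cow gnu ram — query each against bits=11011111011:
query bee: checks bit0=1, bit2=0, bit5=1 (has a 0) -> no => not a false positive
query cow: checks bit9=1, bit10=1 (all 1) -> maybe => FALSE POSITIVE
query gnu: checks bit3=1, bit7=1 (all 1) -> maybe => FALSE POSITIVE
query ram: checks bit3=1, bit4=1, bit10=1 (all 1) -> maybe => FALSE POSITIVE
False positives (alphabetical): cow gnu ram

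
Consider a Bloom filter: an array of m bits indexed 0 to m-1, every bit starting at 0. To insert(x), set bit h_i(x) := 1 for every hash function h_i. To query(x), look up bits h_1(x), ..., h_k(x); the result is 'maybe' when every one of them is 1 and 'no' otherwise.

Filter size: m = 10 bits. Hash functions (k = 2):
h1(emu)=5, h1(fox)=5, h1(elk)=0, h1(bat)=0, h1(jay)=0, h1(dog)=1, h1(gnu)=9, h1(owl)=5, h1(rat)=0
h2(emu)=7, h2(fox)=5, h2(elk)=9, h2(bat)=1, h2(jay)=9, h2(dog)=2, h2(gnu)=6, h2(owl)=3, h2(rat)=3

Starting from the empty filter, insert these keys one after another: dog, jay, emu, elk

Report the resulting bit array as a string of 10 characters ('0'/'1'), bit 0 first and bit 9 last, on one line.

Answer: 1110010101

Derivation:
Start: bits=0000000000
After insert 'dog': sets bits 1 2 -> bits=0110000000
After insert 'jay': sets bits 0 9 -> bits=1110000001
After insert 'emu': sets bits 5 7 -> bits=1110010101
After insert 'elk': sets bits 0 9 -> bits=1110010101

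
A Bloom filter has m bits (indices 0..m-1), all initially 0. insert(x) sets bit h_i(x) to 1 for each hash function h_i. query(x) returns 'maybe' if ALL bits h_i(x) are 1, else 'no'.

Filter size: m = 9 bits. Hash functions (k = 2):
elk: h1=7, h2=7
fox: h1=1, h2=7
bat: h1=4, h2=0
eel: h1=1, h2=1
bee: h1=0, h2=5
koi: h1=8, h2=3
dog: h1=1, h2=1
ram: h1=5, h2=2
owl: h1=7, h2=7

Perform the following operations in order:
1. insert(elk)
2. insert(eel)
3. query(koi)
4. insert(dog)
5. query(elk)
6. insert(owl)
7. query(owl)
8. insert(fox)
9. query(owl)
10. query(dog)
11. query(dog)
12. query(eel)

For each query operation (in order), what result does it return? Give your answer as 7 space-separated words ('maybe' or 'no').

Start: bits=000000000
Op 1: insert elk -> sets bits 7 -> bits=000000010
Op 2: insert eel -> sets bits 1 -> bits=010000010
Op 3: query koi -> checks bit3=0, bit8=0 (has a 0) -> no
Op 4: insert dog -> sets bits 1 -> bits=010000010
Op 5: query elk -> checks bit7=1 (all 1) -> maybe
Op 6: insert owl -> sets bits 7 -> bits=010000010
Op 7: query owl -> checks bit7=1 (all 1) -> maybe
Op 8: insert fox -> sets bits 1 7 -> bits=010000010
Op 9: query owl -> checks bit7=1 (all 1) -> maybe
Op 10: query dog -> checks bit1=1 (all 1) -> maybe
Op 11: query dog -> checks bit1=1 (all 1) -> maybe
Op 12: query eel -> checks bit1=1 (all 1) -> maybe
Query results in order: no maybe maybe maybe maybe maybe maybe

Answer: no maybe maybe maybe maybe maybe maybe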